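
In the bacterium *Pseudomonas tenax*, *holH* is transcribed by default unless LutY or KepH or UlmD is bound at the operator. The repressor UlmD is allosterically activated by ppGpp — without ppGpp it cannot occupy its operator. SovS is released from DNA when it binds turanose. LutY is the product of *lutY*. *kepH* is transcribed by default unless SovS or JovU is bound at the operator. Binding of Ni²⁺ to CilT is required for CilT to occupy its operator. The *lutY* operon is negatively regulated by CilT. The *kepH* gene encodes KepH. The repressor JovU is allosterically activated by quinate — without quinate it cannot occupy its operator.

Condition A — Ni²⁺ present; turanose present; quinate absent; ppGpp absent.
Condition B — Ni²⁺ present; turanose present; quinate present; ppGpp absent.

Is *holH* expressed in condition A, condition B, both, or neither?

Condition A:
Ni²⁺ is present, so CilT is active.
With repressor CilT bound, *lutY* is not transcribed.
So LutY is not produced.
Turanose is present, so SovS is inactive.
Quinate is absent, so JovU is inactive.
With no repressor bound, *kepH* is transcribed.
So KepH is produced and active.
ppGpp is absent, so UlmD is inactive.
With repressor KepH bound, *holH* is not transcribed.
→ *holH* is OFF in A.
Condition B:
Ni²⁺ is present, so CilT is active.
With repressor CilT bound, *lutY* is not transcribed.
So LutY is not produced.
Turanose is present, so SovS is inactive.
Quinate is present, so JovU is active.
With repressor JovU bound, *kepH* is not transcribed.
So KepH is not produced.
ppGpp is absent, so UlmD is inactive.
With no repressor bound, *holH* is transcribed.
→ *holH* is ON in B.

B only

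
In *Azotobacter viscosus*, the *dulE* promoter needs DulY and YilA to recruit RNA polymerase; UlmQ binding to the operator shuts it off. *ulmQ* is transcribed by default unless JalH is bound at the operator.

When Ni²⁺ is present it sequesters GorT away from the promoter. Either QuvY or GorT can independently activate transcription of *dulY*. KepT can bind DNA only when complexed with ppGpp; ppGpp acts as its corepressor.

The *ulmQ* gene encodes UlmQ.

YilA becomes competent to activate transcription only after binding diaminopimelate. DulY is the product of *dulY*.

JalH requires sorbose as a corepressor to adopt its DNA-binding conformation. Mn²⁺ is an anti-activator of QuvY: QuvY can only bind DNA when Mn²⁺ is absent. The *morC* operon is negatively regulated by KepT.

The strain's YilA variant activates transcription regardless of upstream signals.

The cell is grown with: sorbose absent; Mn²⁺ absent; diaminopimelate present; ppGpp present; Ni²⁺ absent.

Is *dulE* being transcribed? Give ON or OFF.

Mn²⁺ is absent, so QuvY is active.
Ni²⁺ is absent, so GorT is active.
Activator QuvY is present, so *dulY* is transcribed.
So DulY is produced and active.
YilA is constitutively active in this strain.
Sorbose is absent, so JalH is inactive.
With no repressor bound, *ulmQ* is transcribed.
So UlmQ is produced and active.
With repressor UlmQ bound, *dulE* is not transcribed.

OFF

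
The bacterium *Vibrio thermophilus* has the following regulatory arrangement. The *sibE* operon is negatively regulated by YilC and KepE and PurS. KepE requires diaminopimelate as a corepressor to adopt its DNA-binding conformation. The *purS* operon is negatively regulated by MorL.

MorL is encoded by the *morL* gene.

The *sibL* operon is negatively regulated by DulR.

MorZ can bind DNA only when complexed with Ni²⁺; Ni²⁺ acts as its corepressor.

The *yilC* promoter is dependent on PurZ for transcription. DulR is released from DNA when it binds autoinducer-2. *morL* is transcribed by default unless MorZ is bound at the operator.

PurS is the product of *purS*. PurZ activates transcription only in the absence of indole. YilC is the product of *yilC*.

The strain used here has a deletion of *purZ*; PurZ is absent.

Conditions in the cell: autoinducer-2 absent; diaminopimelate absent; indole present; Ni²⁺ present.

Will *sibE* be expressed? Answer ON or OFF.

PurZ is non-functional in this strain, so it has no effect.
Required activator PurZ is absent, so *yilC* is not transcribed.
So YilC is not produced.
Diaminopimelate is absent, so KepE is inactive.
Ni²⁺ is present, so MorZ is active.
With repressor MorZ bound, *morL* is not transcribed.
So MorL is not produced.
With no repressor bound, *purS* is transcribed.
So PurS is produced and active.
With repressor PurS bound, *sibE* is not transcribed.

OFF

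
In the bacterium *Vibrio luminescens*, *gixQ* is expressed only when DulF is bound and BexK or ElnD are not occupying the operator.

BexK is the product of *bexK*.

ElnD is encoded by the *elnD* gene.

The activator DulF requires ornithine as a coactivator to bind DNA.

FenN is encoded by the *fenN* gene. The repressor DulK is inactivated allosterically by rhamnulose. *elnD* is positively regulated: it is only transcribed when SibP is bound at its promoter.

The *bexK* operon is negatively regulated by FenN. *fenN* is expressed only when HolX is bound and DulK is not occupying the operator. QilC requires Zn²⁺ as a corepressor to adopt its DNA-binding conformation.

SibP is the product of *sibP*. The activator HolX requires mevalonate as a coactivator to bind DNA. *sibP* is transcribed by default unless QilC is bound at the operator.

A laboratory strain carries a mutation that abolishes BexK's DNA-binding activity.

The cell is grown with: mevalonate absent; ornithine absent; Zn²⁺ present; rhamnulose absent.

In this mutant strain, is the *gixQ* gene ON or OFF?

OFF

Ornithine is absent, so DulF is inactive.
BexK is non-functional in this strain, so it has no effect.
Zn²⁺ is present, so QilC is active.
With repressor QilC bound, *sibP* is not transcribed.
So SibP is not produced.
Required activator SibP is absent, so *elnD* is not transcribed.
So ElnD is not produced.
Required activator DulF is absent, so *gixQ* is not transcribed.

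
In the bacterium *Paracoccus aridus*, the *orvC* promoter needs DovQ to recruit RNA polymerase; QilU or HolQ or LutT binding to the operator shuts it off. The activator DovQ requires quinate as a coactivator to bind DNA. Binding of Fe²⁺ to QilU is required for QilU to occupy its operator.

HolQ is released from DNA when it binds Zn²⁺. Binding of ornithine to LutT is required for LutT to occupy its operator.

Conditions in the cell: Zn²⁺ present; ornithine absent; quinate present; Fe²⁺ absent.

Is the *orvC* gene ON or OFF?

Quinate is present, so DovQ is active.
Fe²⁺ is absent, so QilU is inactive.
Zn²⁺ is present, so HolQ is inactive.
Ornithine is absent, so LutT is inactive.
No repressor is bound and DovQ is active, so *orvC* is transcribed.

ON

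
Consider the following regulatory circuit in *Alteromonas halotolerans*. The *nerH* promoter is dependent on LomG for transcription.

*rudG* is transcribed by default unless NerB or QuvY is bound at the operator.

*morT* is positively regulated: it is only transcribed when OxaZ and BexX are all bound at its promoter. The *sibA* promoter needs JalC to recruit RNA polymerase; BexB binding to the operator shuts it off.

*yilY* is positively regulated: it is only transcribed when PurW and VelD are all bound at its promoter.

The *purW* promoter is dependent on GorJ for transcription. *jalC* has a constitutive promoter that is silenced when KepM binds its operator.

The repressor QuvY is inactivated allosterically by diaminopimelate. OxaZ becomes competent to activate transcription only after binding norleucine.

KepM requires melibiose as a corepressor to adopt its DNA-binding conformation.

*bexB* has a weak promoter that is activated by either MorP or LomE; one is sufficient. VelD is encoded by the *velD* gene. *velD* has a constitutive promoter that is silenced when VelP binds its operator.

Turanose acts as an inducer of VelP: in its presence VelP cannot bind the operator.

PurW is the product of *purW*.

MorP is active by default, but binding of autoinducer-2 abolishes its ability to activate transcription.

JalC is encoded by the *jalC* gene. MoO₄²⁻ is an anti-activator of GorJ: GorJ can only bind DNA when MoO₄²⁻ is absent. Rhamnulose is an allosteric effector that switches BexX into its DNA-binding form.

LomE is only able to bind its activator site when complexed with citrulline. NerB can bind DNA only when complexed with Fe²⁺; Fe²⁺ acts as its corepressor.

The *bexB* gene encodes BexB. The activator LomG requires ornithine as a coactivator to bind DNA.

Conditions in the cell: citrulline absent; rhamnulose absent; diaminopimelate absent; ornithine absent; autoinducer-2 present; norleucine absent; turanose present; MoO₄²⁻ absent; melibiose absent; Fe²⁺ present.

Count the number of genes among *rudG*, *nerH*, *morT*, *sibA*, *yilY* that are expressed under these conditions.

Fe²⁺ is present, so NerB is active.
Diaminopimelate is absent, so QuvY is active.
With repressor NerB bound, *rudG* is not transcribed.
→ *rudG* is OFF.
Ornithine is absent, so LomG is inactive.
Required activator LomG is absent, so *nerH* is not transcribed.
→ *nerH* is OFF.
Norleucine is absent, so OxaZ is inactive.
Rhamnulose is absent, so BexX is inactive.
Required activator OxaZ is absent, so *morT* is not transcribed.
→ *morT* is OFF.
Autoinducer-2 is present, so MorP is inactive.
Citrulline is absent, so LomE is inactive.
No activator is available at the *bexB* promoter, so *bexB* is not transcribed.
So BexB is not produced.
Melibiose is absent, so KepM is inactive.
With no repressor bound, *jalC* is transcribed.
So JalC is produced and active.
No repressor is bound and JalC is active, so *sibA* is transcribed.
→ *sibA* is ON.
MoO₄²⁻ is absent, so GorJ is active.
No repressor is bound and GorJ is active, so *purW* is transcribed.
So PurW is produced and active.
Turanose is present, so VelP is inactive.
With no repressor bound, *velD* is transcribed.
So VelD is produced and active.
No repressor is bound and PurW and VelD are active, so *yilY* is transcribed.
→ *yilY* is ON.
2 of the 5 genes are transcribed.

2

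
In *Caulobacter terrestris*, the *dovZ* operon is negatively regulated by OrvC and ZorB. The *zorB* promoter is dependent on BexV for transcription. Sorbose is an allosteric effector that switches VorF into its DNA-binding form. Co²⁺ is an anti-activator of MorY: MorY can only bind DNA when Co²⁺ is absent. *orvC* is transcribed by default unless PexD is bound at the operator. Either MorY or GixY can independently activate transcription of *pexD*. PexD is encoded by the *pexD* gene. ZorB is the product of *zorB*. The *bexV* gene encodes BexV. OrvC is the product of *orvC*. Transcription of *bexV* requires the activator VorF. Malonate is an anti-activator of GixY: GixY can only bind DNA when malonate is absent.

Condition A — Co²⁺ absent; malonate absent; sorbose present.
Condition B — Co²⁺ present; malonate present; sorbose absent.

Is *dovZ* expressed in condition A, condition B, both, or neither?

neither

Condition A:
Co²⁺ is absent, so MorY is active.
Malonate is absent, so GixY is active.
Activator MorY is present, so *pexD* is transcribed.
So PexD is produced and active.
With repressor PexD bound, *orvC* is not transcribed.
So OrvC is not produced.
Sorbose is present, so VorF is active.
No repressor is bound and VorF is active, so *bexV* is transcribed.
So BexV is produced and active.
No repressor is bound and BexV is active, so *zorB* is transcribed.
So ZorB is produced and active.
With repressor ZorB bound, *dovZ* is not transcribed.
→ *dovZ* is OFF in A.
Condition B:
Co²⁺ is present, so MorY is inactive.
Malonate is present, so GixY is inactive.
No activator is available at the *pexD* promoter, so *pexD* is not transcribed.
So PexD is not produced.
With no repressor bound, *orvC* is transcribed.
So OrvC is produced and active.
Sorbose is absent, so VorF is inactive.
Required activator VorF is absent, so *bexV* is not transcribed.
So BexV is not produced.
Required activator BexV is absent, so *zorB* is not transcribed.
So ZorB is not produced.
With repressor OrvC bound, *dovZ* is not transcribed.
→ *dovZ* is OFF in B.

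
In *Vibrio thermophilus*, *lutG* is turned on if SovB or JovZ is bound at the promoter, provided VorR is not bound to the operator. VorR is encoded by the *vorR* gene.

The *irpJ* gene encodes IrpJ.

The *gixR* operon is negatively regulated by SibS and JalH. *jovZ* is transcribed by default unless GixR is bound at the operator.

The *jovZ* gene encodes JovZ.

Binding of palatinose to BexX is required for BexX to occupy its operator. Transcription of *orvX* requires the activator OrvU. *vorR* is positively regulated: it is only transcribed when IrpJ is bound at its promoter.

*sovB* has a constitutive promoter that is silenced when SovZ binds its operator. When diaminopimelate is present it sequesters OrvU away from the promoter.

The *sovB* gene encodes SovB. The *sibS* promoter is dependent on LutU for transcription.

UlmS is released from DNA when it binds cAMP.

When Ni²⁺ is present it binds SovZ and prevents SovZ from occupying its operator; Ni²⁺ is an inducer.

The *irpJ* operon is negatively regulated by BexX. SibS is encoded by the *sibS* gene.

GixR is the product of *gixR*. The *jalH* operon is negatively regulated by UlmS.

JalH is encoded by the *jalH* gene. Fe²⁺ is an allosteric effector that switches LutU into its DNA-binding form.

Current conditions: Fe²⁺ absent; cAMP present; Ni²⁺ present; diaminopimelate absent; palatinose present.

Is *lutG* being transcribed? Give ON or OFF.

Palatinose is present, so BexX is active.
With repressor BexX bound, *irpJ* is not transcribed.
So IrpJ is not produced.
Required activator IrpJ is absent, so *vorR* is not transcribed.
So VorR is not produced.
Ni²⁺ is present, so SovZ is inactive.
With no repressor bound, *sovB* is transcribed.
So SovB is produced and active.
Fe²⁺ is absent, so LutU is inactive.
Required activator LutU is absent, so *sibS* is not transcribed.
So SibS is not produced.
cAMP is present, so UlmS is inactive.
With no repressor bound, *jalH* is transcribed.
So JalH is produced and active.
With repressor JalH bound, *gixR* is not transcribed.
So GixR is not produced.
With no repressor bound, *jovZ* is transcribed.
So JovZ is produced and active.
Activator SovB is present, so *lutG* is transcribed.

ON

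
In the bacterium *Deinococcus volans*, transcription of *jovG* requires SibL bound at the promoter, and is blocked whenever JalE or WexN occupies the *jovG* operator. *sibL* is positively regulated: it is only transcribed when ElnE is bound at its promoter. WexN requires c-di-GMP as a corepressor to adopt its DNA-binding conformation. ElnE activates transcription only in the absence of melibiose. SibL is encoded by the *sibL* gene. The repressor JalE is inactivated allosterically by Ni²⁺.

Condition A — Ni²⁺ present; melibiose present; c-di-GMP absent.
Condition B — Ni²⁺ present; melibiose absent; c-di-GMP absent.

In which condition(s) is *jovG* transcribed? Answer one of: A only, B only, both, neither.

B only

Condition A:
Ni²⁺ is present, so JalE is inactive.
Melibiose is present, so ElnE is inactive.
Required activator ElnE is absent, so *sibL* is not transcribed.
So SibL is not produced.
c-di-GMP is absent, so WexN is inactive.
Required activator SibL is absent, so *jovG* is not transcribed.
→ *jovG* is OFF in A.
Condition B:
Ni²⁺ is present, so JalE is inactive.
Melibiose is absent, so ElnE is active.
No repressor is bound and ElnE is active, so *sibL* is transcribed.
So SibL is produced and active.
c-di-GMP is absent, so WexN is inactive.
No repressor is bound and SibL is active, so *jovG* is transcribed.
→ *jovG* is ON in B.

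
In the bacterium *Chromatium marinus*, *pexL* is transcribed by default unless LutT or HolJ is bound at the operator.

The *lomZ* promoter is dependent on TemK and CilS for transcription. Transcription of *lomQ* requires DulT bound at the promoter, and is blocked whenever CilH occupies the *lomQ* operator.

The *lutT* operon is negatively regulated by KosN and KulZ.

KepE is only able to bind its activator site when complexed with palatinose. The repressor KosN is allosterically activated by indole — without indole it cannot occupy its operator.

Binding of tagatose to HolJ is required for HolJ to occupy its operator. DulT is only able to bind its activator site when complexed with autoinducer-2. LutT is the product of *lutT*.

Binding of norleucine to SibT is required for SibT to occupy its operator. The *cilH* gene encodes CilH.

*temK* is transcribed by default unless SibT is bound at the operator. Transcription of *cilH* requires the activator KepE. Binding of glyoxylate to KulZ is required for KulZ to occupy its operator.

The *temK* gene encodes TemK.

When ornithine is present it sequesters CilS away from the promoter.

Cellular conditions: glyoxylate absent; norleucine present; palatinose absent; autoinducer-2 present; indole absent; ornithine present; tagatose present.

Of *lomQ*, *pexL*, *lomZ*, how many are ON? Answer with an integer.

Palatinose is absent, so KepE is inactive.
Required activator KepE is absent, so *cilH* is not transcribed.
So CilH is not produced.
Autoinducer-2 is present, so DulT is active.
No repressor is bound and DulT is active, so *lomQ* is transcribed.
→ *lomQ* is ON.
Indole is absent, so KosN is inactive.
Glyoxylate is absent, so KulZ is inactive.
With no repressor bound, *lutT* is transcribed.
So LutT is produced and active.
Tagatose is present, so HolJ is active.
With repressor LutT bound, *pexL* is not transcribed.
→ *pexL* is OFF.
Norleucine is present, so SibT is active.
With repressor SibT bound, *temK* is not transcribed.
So TemK is not produced.
Ornithine is present, so CilS is inactive.
Required activator TemK is absent, so *lomZ* is not transcribed.
→ *lomZ* is OFF.
1 of the 3 genes is transcribed.

1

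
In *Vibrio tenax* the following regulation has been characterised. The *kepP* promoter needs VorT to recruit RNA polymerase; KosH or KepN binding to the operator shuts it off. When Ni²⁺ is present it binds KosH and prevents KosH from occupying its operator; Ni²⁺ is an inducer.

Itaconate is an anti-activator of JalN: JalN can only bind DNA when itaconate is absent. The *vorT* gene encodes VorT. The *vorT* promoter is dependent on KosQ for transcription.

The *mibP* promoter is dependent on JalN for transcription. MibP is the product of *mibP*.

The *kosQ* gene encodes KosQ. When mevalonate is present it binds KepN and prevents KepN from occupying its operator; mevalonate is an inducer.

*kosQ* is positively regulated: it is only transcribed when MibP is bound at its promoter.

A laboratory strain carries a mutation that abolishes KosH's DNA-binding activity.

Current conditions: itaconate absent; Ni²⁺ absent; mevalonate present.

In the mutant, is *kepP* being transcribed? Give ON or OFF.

KosH is non-functional in this strain, so it has no effect.
Itaconate is absent, so JalN is active.
No repressor is bound and JalN is active, so *mibP* is transcribed.
So MibP is produced and active.
No repressor is bound and MibP is active, so *kosQ* is transcribed.
So KosQ is produced and active.
No repressor is bound and KosQ is active, so *vorT* is transcribed.
So VorT is produced and active.
Mevalonate is present, so KepN is inactive.
No repressor is bound and VorT is active, so *kepP* is transcribed.

ON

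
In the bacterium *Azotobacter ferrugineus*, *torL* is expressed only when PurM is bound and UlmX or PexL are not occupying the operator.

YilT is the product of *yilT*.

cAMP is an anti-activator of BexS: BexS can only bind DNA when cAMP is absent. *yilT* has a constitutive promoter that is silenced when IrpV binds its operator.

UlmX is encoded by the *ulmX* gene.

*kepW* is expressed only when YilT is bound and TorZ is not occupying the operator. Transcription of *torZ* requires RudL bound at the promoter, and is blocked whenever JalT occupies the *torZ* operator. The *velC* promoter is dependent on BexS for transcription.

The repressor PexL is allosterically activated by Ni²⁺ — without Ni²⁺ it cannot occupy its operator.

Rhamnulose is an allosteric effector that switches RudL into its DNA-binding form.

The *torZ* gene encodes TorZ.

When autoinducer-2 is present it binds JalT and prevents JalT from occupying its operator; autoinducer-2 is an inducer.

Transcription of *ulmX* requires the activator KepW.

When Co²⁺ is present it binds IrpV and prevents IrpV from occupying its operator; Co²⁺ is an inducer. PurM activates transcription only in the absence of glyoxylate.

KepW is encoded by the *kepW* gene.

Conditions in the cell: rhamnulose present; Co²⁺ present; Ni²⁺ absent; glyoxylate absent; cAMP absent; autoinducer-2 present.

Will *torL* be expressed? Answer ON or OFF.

ON

Co²⁺ is present, so IrpV is inactive.
With no repressor bound, *yilT* is transcribed.
So YilT is produced and active.
Rhamnulose is present, so RudL is active.
Autoinducer-2 is present, so JalT is inactive.
No repressor is bound and RudL is active, so *torZ* is transcribed.
So TorZ is produced and active.
With repressor TorZ bound, *kepW* is not transcribed.
So KepW is not produced.
Required activator KepW is absent, so *ulmX* is not transcribed.
So UlmX is not produced.
Ni²⁺ is absent, so PexL is inactive.
Glyoxylate is absent, so PurM is active.
No repressor is bound and PurM is active, so *torL* is transcribed.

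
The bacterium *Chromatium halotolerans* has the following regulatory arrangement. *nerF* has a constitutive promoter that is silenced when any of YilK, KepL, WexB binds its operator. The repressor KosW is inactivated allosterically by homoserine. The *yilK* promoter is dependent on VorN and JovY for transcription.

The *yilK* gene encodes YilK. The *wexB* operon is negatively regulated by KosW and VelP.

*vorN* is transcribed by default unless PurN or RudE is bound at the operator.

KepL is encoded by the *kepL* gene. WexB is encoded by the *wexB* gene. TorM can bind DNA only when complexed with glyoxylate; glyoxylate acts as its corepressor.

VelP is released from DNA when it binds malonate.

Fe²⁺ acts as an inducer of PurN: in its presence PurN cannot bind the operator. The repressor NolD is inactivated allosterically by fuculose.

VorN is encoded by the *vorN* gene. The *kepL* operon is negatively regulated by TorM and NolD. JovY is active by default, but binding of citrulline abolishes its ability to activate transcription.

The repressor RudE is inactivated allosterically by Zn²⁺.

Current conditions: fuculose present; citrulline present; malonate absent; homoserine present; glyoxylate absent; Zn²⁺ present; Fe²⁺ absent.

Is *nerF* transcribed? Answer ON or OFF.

OFF

Fe²⁺ is absent, so PurN is active.
Zn²⁺ is present, so RudE is inactive.
With repressor PurN bound, *vorN* is not transcribed.
So VorN is not produced.
Citrulline is present, so JovY is inactive.
Required activator VorN is absent, so *yilK* is not transcribed.
So YilK is not produced.
Glyoxylate is absent, so TorM is inactive.
Fuculose is present, so NolD is inactive.
With no repressor bound, *kepL* is transcribed.
So KepL is produced and active.
Homoserine is present, so KosW is inactive.
Malonate is absent, so VelP is active.
With repressor VelP bound, *wexB* is not transcribed.
So WexB is not produced.
With repressor KepL bound, *nerF* is not transcribed.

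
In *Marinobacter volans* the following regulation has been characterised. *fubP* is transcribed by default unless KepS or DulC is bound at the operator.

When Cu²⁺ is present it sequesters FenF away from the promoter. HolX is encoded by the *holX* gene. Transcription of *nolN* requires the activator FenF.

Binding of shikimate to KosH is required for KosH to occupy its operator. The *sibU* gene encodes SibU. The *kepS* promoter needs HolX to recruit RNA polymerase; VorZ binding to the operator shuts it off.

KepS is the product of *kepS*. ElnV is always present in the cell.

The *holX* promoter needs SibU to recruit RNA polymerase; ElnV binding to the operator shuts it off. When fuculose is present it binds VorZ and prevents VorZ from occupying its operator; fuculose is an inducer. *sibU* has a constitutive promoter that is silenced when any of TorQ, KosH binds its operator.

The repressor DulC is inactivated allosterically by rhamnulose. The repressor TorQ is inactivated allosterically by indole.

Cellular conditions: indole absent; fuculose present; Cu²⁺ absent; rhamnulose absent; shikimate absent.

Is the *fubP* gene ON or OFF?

Indole is absent, so TorQ is active.
Shikimate is absent, so KosH is inactive.
With repressor TorQ bound, *sibU* is not transcribed.
So SibU is not produced.
ElnV is produced constitutively and is active.
With repressor ElnV bound, *holX* is not transcribed.
So HolX is not produced.
Fuculose is present, so VorZ is inactive.
Required activator HolX is absent, so *kepS* is not transcribed.
So KepS is not produced.
Rhamnulose is absent, so DulC is active.
With repressor DulC bound, *fubP* is not transcribed.

OFF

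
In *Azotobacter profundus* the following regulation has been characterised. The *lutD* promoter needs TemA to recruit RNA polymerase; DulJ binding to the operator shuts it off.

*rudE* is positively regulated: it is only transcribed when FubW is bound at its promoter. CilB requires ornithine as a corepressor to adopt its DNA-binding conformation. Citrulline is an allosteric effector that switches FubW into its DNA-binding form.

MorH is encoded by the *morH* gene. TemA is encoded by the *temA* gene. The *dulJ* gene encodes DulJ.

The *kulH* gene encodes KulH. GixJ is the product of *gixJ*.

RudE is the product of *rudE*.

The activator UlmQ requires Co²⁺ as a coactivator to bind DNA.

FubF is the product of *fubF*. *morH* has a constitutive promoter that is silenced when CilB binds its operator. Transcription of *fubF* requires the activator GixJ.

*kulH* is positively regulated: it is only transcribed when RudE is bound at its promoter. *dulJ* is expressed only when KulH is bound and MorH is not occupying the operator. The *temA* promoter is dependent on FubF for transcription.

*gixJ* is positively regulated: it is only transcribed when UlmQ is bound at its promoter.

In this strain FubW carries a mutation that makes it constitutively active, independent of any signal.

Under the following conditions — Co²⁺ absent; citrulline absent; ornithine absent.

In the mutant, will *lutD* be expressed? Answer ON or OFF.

FubW is constitutively active in this strain.
No repressor is bound and FubW is active, so *rudE* is transcribed.
So RudE is produced and active.
No repressor is bound and RudE is active, so *kulH* is transcribed.
So KulH is produced and active.
Ornithine is absent, so CilB is inactive.
With no repressor bound, *morH* is transcribed.
So MorH is produced and active.
With repressor MorH bound, *dulJ* is not transcribed.
So DulJ is not produced.
Co²⁺ is absent, so UlmQ is inactive.
Required activator UlmQ is absent, so *gixJ* is not transcribed.
So GixJ is not produced.
Required activator GixJ is absent, so *fubF* is not transcribed.
So FubF is not produced.
Required activator FubF is absent, so *temA* is not transcribed.
So TemA is not produced.
Required activator TemA is absent, so *lutD* is not transcribed.

OFF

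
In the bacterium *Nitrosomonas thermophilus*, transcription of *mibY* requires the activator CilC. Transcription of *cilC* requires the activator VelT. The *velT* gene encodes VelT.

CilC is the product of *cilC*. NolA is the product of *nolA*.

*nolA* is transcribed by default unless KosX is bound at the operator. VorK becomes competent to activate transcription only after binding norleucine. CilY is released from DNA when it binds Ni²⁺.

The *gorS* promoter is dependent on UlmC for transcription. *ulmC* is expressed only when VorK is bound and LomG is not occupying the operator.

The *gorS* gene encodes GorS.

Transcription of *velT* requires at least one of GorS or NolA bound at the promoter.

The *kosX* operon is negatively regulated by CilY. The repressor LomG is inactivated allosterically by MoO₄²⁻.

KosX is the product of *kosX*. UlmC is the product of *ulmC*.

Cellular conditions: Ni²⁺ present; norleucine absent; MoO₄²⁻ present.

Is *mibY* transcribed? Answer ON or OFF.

Norleucine is absent, so VorK is inactive.
MoO₄²⁻ is present, so LomG is inactive.
Required activator VorK is absent, so *ulmC* is not transcribed.
So UlmC is not produced.
Required activator UlmC is absent, so *gorS* is not transcribed.
So GorS is not produced.
Ni²⁺ is present, so CilY is inactive.
With no repressor bound, *kosX* is transcribed.
So KosX is produced and active.
With repressor KosX bound, *nolA* is not transcribed.
So NolA is not produced.
No activator is available at the *velT* promoter, so *velT* is not transcribed.
So VelT is not produced.
Required activator VelT is absent, so *cilC* is not transcribed.
So CilC is not produced.
Required activator CilC is absent, so *mibY* is not transcribed.

OFF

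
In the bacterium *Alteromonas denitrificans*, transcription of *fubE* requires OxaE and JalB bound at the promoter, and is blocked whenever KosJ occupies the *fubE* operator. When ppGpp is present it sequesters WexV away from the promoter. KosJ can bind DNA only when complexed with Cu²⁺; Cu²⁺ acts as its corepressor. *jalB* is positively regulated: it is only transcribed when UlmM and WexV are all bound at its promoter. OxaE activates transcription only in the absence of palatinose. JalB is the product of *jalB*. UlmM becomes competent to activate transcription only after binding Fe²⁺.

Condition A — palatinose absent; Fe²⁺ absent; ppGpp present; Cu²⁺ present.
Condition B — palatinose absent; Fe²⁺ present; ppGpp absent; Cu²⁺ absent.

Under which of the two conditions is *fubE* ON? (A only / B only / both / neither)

Condition A:
Palatinose is absent, so OxaE is active.
Fe²⁺ is absent, so UlmM is inactive.
ppGpp is present, so WexV is inactive.
Required activator UlmM is absent, so *jalB* is not transcribed.
So JalB is not produced.
Cu²⁺ is present, so KosJ is active.
With repressor KosJ bound, *fubE* is not transcribed.
→ *fubE* is OFF in A.
Condition B:
Palatinose is absent, so OxaE is active.
Fe²⁺ is present, so UlmM is active.
ppGpp is absent, so WexV is active.
No repressor is bound and UlmM and WexV are active, so *jalB* is transcribed.
So JalB is produced and active.
Cu²⁺ is absent, so KosJ is inactive.
No repressor is bound and OxaE and JalB are active, so *fubE* is transcribed.
→ *fubE* is ON in B.

B only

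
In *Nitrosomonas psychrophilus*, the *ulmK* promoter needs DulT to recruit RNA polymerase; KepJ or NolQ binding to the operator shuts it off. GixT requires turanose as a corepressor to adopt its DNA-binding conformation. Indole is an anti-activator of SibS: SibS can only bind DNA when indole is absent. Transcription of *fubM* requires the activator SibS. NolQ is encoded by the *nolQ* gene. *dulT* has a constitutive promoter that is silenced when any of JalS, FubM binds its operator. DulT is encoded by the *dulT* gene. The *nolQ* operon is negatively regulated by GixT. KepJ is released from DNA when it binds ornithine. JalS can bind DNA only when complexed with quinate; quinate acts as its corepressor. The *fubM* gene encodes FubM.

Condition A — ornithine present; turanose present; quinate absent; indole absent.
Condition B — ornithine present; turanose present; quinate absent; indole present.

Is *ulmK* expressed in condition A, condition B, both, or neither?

B only

Condition A:
Ornithine is present, so KepJ is inactive.
Turanose is present, so GixT is active.
With repressor GixT bound, *nolQ* is not transcribed.
So NolQ is not produced.
Quinate is absent, so JalS is inactive.
Indole is absent, so SibS is active.
No repressor is bound and SibS is active, so *fubM* is transcribed.
So FubM is produced and active.
With repressor FubM bound, *dulT* is not transcribed.
So DulT is not produced.
Required activator DulT is absent, so *ulmK* is not transcribed.
→ *ulmK* is OFF in A.
Condition B:
Ornithine is present, so KepJ is inactive.
Turanose is present, so GixT is active.
With repressor GixT bound, *nolQ* is not transcribed.
So NolQ is not produced.
Quinate is absent, so JalS is inactive.
Indole is present, so SibS is inactive.
Required activator SibS is absent, so *fubM* is not transcribed.
So FubM is not produced.
With no repressor bound, *dulT* is transcribed.
So DulT is produced and active.
No repressor is bound and DulT is active, so *ulmK* is transcribed.
→ *ulmK* is ON in B.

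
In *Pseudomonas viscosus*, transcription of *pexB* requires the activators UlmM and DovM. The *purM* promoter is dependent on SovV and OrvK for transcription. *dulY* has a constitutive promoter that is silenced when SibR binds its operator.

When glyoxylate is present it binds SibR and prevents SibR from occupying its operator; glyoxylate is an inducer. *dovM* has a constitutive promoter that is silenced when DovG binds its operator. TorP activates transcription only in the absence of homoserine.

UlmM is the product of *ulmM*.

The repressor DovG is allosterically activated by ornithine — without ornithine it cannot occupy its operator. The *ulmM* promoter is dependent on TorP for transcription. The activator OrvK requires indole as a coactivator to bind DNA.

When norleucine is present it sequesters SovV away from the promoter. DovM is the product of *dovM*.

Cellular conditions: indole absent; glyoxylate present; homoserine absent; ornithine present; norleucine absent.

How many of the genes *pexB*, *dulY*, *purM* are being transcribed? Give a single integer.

1

Homoserine is absent, so TorP is active.
No repressor is bound and TorP is active, so *ulmM* is transcribed.
So UlmM is produced and active.
Ornithine is present, so DovG is active.
With repressor DovG bound, *dovM* is not transcribed.
So DovM is not produced.
Required activator DovM is absent, so *pexB* is not transcribed.
→ *pexB* is OFF.
Glyoxylate is present, so SibR is inactive.
With no repressor bound, *dulY* is transcribed.
→ *dulY* is ON.
Norleucine is absent, so SovV is active.
Indole is absent, so OrvK is inactive.
Required activator OrvK is absent, so *purM* is not transcribed.
→ *purM* is OFF.
1 of the 3 genes is transcribed.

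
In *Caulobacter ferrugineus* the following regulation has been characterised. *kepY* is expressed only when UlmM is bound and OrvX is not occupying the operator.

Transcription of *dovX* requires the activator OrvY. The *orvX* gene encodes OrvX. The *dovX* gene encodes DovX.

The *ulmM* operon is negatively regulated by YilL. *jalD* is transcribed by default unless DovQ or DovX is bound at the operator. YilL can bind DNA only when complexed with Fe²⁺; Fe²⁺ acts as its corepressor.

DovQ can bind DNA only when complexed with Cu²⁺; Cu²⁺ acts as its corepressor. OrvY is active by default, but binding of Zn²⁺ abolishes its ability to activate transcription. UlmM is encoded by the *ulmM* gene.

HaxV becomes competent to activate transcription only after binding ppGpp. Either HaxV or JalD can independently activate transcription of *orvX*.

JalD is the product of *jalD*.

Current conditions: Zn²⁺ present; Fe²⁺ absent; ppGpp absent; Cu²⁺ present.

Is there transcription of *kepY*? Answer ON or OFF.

Fe²⁺ is absent, so YilL is inactive.
With no repressor bound, *ulmM* is transcribed.
So UlmM is produced and active.
ppGpp is absent, so HaxV is inactive.
Cu²⁺ is present, so DovQ is active.
Zn²⁺ is present, so OrvY is inactive.
Required activator OrvY is absent, so *dovX* is not transcribed.
So DovX is not produced.
With repressor DovQ bound, *jalD* is not transcribed.
So JalD is not produced.
No activator is available at the *orvX* promoter, so *orvX* is not transcribed.
So OrvX is not produced.
No repressor is bound and UlmM is active, so *kepY* is transcribed.

ON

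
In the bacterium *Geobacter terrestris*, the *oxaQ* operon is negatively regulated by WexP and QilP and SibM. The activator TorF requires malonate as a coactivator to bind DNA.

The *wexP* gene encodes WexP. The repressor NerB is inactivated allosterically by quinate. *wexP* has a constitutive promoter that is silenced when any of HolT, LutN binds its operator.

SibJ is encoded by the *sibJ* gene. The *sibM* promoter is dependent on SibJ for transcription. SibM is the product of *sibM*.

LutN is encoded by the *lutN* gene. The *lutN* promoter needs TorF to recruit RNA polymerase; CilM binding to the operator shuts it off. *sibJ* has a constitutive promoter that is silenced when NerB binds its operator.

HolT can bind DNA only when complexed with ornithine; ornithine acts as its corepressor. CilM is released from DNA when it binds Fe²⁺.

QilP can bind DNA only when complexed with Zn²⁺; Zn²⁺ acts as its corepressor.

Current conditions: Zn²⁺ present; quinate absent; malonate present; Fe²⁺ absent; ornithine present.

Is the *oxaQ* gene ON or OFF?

OFF

Ornithine is present, so HolT is active.
Malonate is present, so TorF is active.
Fe²⁺ is absent, so CilM is active.
With repressor CilM bound, *lutN* is not transcribed.
So LutN is not produced.
With repressor HolT bound, *wexP* is not transcribed.
So WexP is not produced.
Zn²⁺ is present, so QilP is active.
Quinate is absent, so NerB is active.
With repressor NerB bound, *sibJ* is not transcribed.
So SibJ is not produced.
Required activator SibJ is absent, so *sibM* is not transcribed.
So SibM is not produced.
With repressor QilP bound, *oxaQ* is not transcribed.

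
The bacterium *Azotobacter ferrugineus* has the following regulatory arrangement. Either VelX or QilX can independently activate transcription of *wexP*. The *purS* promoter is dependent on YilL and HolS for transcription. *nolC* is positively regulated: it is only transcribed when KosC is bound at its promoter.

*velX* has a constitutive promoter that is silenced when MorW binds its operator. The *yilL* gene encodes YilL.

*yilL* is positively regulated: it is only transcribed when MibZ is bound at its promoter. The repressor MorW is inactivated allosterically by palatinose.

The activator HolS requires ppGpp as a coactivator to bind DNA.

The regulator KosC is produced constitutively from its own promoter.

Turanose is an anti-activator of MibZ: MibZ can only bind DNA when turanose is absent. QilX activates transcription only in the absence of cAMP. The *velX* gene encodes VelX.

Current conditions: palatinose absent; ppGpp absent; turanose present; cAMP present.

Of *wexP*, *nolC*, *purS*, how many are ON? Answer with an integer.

Palatinose is absent, so MorW is active.
With repressor MorW bound, *velX* is not transcribed.
So VelX is not produced.
cAMP is present, so QilX is inactive.
No activator is available at the *wexP* promoter, so *wexP* is not transcribed.
→ *wexP* is OFF.
KosC is produced constitutively and is active.
No repressor is bound and KosC is active, so *nolC* is transcribed.
→ *nolC* is ON.
Turanose is present, so MibZ is inactive.
Required activator MibZ is absent, so *yilL* is not transcribed.
So YilL is not produced.
ppGpp is absent, so HolS is inactive.
Required activator YilL is absent, so *purS* is not transcribed.
→ *purS* is OFF.
1 of the 3 genes is transcribed.

1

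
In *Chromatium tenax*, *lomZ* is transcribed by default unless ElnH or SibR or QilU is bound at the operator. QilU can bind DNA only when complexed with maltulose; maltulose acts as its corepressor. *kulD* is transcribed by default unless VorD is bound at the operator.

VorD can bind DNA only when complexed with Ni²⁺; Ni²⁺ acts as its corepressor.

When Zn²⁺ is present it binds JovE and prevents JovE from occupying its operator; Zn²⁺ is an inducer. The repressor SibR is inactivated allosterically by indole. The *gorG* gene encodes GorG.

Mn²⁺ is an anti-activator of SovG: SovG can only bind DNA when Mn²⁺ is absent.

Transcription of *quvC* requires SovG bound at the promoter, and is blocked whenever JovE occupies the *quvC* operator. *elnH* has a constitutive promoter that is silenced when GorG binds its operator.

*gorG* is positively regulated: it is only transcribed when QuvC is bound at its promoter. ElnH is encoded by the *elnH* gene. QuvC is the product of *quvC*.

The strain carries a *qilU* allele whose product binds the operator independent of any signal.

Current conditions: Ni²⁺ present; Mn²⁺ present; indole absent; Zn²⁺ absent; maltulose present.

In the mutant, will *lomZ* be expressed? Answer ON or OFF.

Zn²⁺ is absent, so JovE is active.
Mn²⁺ is present, so SovG is inactive.
With repressor JovE bound, *quvC* is not transcribed.
So QuvC is not produced.
Required activator QuvC is absent, so *gorG* is not transcribed.
So GorG is not produced.
With no repressor bound, *elnH* is transcribed.
So ElnH is produced and active.
Indole is absent, so SibR is active.
QilU is constitutively active in this strain.
With repressor ElnH bound, *lomZ* is not transcribed.

OFF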